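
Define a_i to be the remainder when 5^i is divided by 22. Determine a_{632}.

3

Listing terms: a_1 = 5,  a_2 = 3,  a_3 = 15,  a_4 = 9,  a_5 = 1,  a_6 = 5.
Since a_6 = a_1 = 5, the sequence is periodic with period 5.
So a_{632} = a_{1 + ((632-1) mod 5)} = a_2 = 3.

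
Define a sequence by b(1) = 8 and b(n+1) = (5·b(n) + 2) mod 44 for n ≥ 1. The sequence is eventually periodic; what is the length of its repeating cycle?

We have b(1) = 8,  b(2) = 42,  b(3) = 36,  b(4) = 6,  b(5) = 32,  b(6) = 30,  b(7) = 20,  b(8) = 14,  b(9) = 28,  b(10) = 10,  b(11) = 8.
The sequence repeats with period 10.

10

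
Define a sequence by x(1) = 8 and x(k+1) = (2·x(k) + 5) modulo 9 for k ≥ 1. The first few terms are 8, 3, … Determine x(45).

Listing terms: x(1) = 8,  x(2) = 3,  x(3) = 2,  x(4) = 0,  x(5) = 5,  x(6) = 6,  x(7) = 8.
Since x(7) = x(1) = 8, the sequence is periodic with period 6.
So x(45) = x(1 + ((45-1) mod 6)) = x(3) = 2.

2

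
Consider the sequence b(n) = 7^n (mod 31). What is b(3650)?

5

Computing terms: b(1) = 7, b(2) = 18, b(3) = 2, b(4) = 14, b(5) = 5, b(6) = 4, b(7) = 28, b(8) = 10, b(9) = 8, b(10) = 25, b(11) = 20, b(12) = 16, b(13) = 19, b(14) = 9, b(15) = 1, b(16) = 7.
Since b(16) = b(1) = 7, the sequence is periodic with period 15.
(3650 - 1) mod 15 = 4, so b(3650) = b(5) = 5.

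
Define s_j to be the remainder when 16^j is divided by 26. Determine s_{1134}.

Listing terms: s_1 = 16,  s_2 = 22,  s_3 = 14,  s_4 = 16.
The sequence repeats with period 3.
(1134 - 1) mod 3 = 2, so s_{1134} = s_3 = 14.

14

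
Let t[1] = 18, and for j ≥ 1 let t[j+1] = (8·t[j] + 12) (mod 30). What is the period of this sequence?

We have t[1] = 18; t[2] = 6; t[3] = 0; t[4] = 12; t[5] = 18.
Since t[5] = t[1] = 18, the sequence is periodic with period 4.

4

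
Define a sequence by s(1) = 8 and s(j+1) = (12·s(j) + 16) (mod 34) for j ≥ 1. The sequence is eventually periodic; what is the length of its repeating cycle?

16

We have s(1) = 8, s(2) = 10, s(3) = 0, s(4) = 16, s(5) = 4, s(6) = 30, s(7) = 2, s(8) = 6, s(9) = 20, s(10) = 18, s(11) = 28, s(12) = 12, s(13) = 24, s(14) = 32, s(15) = 26, s(16) = 22, s(17) = 8.
Since s(17) = s(1) = 8, the sequence is periodic with period 16.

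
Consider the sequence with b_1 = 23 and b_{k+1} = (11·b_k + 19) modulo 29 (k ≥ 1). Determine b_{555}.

26

We have b_1 = 23,  b_2 = 11,  b_3 = 24,  b_4 = 22,  b_5 = 0,  b_6 = 19,  b_7 = 25,  b_8 = 4,  b_9 = 5,  b_{10} = 16,  b_{11} = 21,  b_{12} = 18,  b_{13} = 14,  b_{14} = 28,  b_{15} = 8,  b_{16} = 20,  b_{17} = 7,  b_{18} = 9,  b_{19} = 2,  b_{20} = 12,  b_{21} = 6,  b_{22} = 27,  b_{23} = 26,  b_{24} = 15,  b_{25} = 10,  b_{26} = 13,  b_{27} = 17,  b_{28} = 3,  b_{29} = 23.
The sequence repeats with period 28.
So b_{555} = b_{1 + ((555-1) mod 28)} = b_{23} = 26.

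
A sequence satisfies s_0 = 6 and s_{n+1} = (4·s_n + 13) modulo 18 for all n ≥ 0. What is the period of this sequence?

Listing terms: s_0 = 6; s_1 = 1; s_2 = 17; s_3 = 9; s_4 = 13; s_5 = 11; s_6 = 3; s_7 = 7; s_8 = 5; s_9 = 15; s_{10} = 1.
Since s_{10} = s_1 = 1, the sequence is eventually periodic: after a pre-period of length 1 it cycles with period 9.

9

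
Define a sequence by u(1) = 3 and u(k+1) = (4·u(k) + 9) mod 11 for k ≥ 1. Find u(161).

Computing terms: u(1) = 3,  u(2) = 10,  u(3) = 5,  u(4) = 7,  u(5) = 4,  u(6) = 3.
The sequence repeats with period 5.
(161 - 1) mod 5 = 0, so u(161) = u(1) = 3.

3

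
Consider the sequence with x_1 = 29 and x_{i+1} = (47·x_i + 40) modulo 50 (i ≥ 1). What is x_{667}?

11

Computing terms: x_1 = 29,  x_2 = 3,  x_3 = 31,  x_4 = 47,  x_5 = 49,  x_6 = 43,  x_7 = 11,  x_8 = 7,  x_9 = 19,  x_{10} = 33,  x_{11} = 41,  x_{12} = 17,  x_{13} = 39,  x_{14} = 23,  x_{15} = 21,  x_{16} = 27,  x_{17} = 9,  x_{18} = 13,  x_{19} = 1,  x_{20} = 37,  x_{21} = 29.
The sequence repeats with period 20.
(667 - 1) mod 20 = 6, so x_{667} = x_7 = 11.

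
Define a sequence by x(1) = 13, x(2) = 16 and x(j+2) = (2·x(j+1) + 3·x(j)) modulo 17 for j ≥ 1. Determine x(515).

We have x(1) = 13; x(2) = 16; x(3) = 3; x(4) = 3; x(5) = 15; x(6) = 5; x(7) = 4; x(8) = 6; x(9) = 7; x(10) = 15; x(11) = 0; x(12) = 11; x(13) = 5; x(14) = 9; x(15) = 16; x(16) = 8; x(17) = 13; x(18) = 16.
The sequence repeats with period 16.
So x(515) = x(1 + ((515-1) mod 16)) = x(3) = 3.

3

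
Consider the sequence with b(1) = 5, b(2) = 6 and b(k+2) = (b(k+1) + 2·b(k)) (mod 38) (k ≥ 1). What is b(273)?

b(1) = 5, b(2) = 6, b(3) = 16, b(4) = 28, b(5) = 22, b(6) = 2, b(7) = 8, b(8) = 12, b(9) = 28, b(10) = 14, b(11) = 32, b(12) = 22, b(13) = 10, b(14) = 16, b(15) = 36, b(16) = 30, b(17) = 26, b(18) = 10, b(19) = 24, b(20) = 6, b(21) = 16.
Since (b(20), b(21)) = (b(2), b(3)) = (6, 16) (two consecutive terms determine the rest), the sequence is eventually periodic: after a pre-period of length 1 it cycles with period 18.
For k ≥ 2, b(k) depends only on (k - 2) mod 18. (273 - 2) mod 18 = 1, so b(273) = b(3) = 16.

16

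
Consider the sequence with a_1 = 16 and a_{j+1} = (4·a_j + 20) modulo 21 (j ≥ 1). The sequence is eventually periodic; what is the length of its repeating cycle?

3

We have a_1 = 16, a_2 = 0, a_3 = 20, a_4 = 16.
The sequence repeats with period 3.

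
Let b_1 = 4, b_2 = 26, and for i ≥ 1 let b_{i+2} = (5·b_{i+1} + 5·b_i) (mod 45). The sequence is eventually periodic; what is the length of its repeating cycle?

We have b_1 = 4, b_2 = 26, b_3 = 15, b_4 = 25, b_5 = 20, b_6 = 0, b_7 = 10, b_8 = 5, b_9 = 30, b_{10} = 40, b_{11} = 35, b_{12} = 15, b_{13} = 25.
Since (b_{12}, b_{13}) = (b_3, b_4) = (15, 25) (two consecutive terms determine the rest), the sequence is eventually periodic: after a pre-period of length 2 it cycles with period 9.

9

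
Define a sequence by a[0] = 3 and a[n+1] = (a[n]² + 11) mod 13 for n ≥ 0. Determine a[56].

8

Computing terms: a[0] = 3; a[1] = 7; a[2] = 8; a[3] = 10; a[4] = 7.
Since a[4] = a[1] = 7, the sequence is eventually periodic: after a pre-period of length 1 it cycles with period 3.
For n ≥ 1, a[n] depends only on (n - 1) mod 3. (56 - 1) mod 3 = 1, so a[56] = a[2] = 8.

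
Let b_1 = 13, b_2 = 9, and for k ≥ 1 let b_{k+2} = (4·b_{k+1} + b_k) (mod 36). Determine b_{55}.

5

Computing terms: b_1 = 13, b_2 = 9, b_3 = 13, b_4 = 25, b_5 = 5, b_6 = 9, b_7 = 5, b_8 = 29, b_9 = 13, b_{10} = 9.
The sequence repeats with period 8.
So b_{55} = b_{1 + ((55-1) mod 8)} = b_7 = 5.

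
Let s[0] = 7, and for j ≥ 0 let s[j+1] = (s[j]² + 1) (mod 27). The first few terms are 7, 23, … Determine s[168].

20

We have s[0] = 7, s[1] = 23, s[2] = 17, s[3] = 20, s[4] = 23.
Since s[4] = s[1] = 23, the sequence is eventually periodic: after a pre-period of length 1 it cycles with period 3.
For j ≥ 1, s[j] depends only on (j - 1) mod 3. (168 - 1) mod 3 = 2, so s[168] = s[3] = 20.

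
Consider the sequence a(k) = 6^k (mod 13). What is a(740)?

Computing terms: a(0) = 1,  a(1) = 6,  a(2) = 10,  a(3) = 8,  a(4) = 9,  a(5) = 2,  a(6) = 12,  a(7) = 7,  a(8) = 3,  a(9) = 5,  a(10) = 4,  a(11) = 11,  a(12) = 1.
The sequence repeats with period 12.
So a(740) = a(0 + ((740-0) mod 12)) = a(8) = 3.

3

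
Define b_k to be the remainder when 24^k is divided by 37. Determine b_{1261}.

24

Listing terms: b_0 = 1, b_1 = 24, b_2 = 21, b_3 = 23, b_4 = 34, b_5 = 2, b_6 = 11, b_7 = 5, b_8 = 9, b_9 = 31, b_{10} = 4, b_{11} = 22, b_{12} = 10, b_{13} = 18, b_{14} = 25, b_{15} = 8, b_{16} = 7, b_{17} = 20, b_{18} = 36, b_{19} = 13, b_{20} = 16, b_{21} = 14, b_{22} = 3, b_{23} = 35, b_{24} = 26, b_{25} = 32, b_{26} = 28, b_{27} = 6, b_{28} = 33, b_{29} = 15, b_{30} = 27, b_{31} = 19, b_{32} = 12, b_{33} = 29, b_{34} = 30, b_{35} = 17, b_{36} = 1.
The sequence repeats with period 36.
(1261 - 0) mod 36 = 1, so b_{1261} = b_1 = 24.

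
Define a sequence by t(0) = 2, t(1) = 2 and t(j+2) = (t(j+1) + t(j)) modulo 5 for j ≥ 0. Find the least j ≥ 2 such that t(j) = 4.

We have t(0) = 2, t(1) = 2, t(2) = 4, t(3) = 1, t(4) = 0, t(5) = 1, t(6) = 1, t(7) = 2, t(8) = 3, t(9) = 0, t(10) = 3, t(11) = 3, t(12) = 1, t(13) = 4, t(14) = 0, t(15) = 4, t(16) = 4, t(17) = 3, t(18) = 2, t(19) = 0, t(20) = 2, t(21) = 2.
Since (t(20), t(21)) = (t(0), t(1)) = (2, 2) (two consecutive terms determine the rest), the sequence is periodic with period 20.
The value 4 first appears (with j ≥ 2) at t(2).

2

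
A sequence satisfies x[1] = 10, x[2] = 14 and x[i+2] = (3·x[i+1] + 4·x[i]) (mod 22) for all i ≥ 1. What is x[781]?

10

x[1] = 10; x[2] = 14; x[3] = 16; x[4] = 16; x[5] = 2; x[6] = 4; x[7] = 20; x[8] = 10; x[9] = 0; x[10] = 18; x[11] = 10; x[12] = 14.
The sequence repeats with period 10.
(781 - 1) mod 10 = 0, so x[781] = x[1] = 10.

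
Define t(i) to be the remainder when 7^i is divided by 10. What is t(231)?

3

We have t(1) = 7,  t(2) = 9,  t(3) = 3,  t(4) = 1,  t(5) = 7.
The sequence repeats with period 4.
(231 - 1) mod 4 = 2, so t(231) = t(3) = 3.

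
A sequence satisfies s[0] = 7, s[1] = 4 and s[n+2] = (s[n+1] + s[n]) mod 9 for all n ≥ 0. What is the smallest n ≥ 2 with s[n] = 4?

6

We have s[0] = 7, s[1] = 4, s[2] = 2, s[3] = 6, s[4] = 8, s[5] = 5, s[6] = 4, s[7] = 0, s[8] = 4, s[9] = 4, s[10] = 8, s[11] = 3, s[12] = 2, s[13] = 5, s[14] = 7, s[15] = 3, s[16] = 1, s[17] = 4, s[18] = 5, s[19] = 0, s[20] = 5, s[21] = 5, s[22] = 1, s[23] = 6, s[24] = 7, s[25] = 4.
The sequence repeats with period 24.
The value 4 first appears (with n ≥ 2) at s[6].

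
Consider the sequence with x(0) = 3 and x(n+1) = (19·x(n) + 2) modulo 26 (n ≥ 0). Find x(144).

3

Computing terms: x(0) = 3; x(1) = 7; x(2) = 5; x(3) = 19; x(4) = 25; x(5) = 9; x(6) = 17; x(7) = 13; x(8) = 15; x(9) = 1; x(10) = 21; x(11) = 11; x(12) = 3.
Since x(12) = x(0) = 3, the sequence is periodic with period 12.
(144 - 0) mod 12 = 0, so x(144) = x(0) = 3.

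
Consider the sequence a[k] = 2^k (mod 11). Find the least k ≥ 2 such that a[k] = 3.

We have a[1] = 2, a[2] = 4, a[3] = 8, a[4] = 5, a[5] = 10, a[6] = 9, a[7] = 7, a[8] = 3, a[9] = 6, a[10] = 1, a[11] = 2.
The sequence repeats with period 10.
The value 3 first appears (with k ≥ 2) at a[8].

8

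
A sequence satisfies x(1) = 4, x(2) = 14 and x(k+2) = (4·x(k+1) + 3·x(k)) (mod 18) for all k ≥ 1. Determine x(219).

14

Computing terms: x(1) = 4, x(2) = 14, x(3) = 14, x(4) = 8, x(5) = 2, x(6) = 14, x(7) = 8.
Since (x(6), x(7)) = (x(3), x(4)) = (14, 8) (two consecutive terms determine the rest), the sequence is eventually periodic: after a pre-period of length 2 it cycles with period 3.
For k ≥ 3, x(k) depends only on (k - 3) mod 3. (219 - 3) mod 3 = 0, so x(219) = x(3) = 14.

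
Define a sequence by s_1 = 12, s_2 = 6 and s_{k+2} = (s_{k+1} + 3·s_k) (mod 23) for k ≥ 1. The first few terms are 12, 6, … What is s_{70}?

s_1 = 12,  s_2 = 6,  s_3 = 19,  s_4 = 14,  s_5 = 2,  s_6 = 21,  s_7 = 4,  s_8 = 21,  s_9 = 10,  s_{10} = 4,  s_{11} = 11,  s_{12} = 0,  s_{13} = 10,  s_{14} = 10,  s_{15} = 17,  s_{16} = 1,  s_{17} = 6,  s_{18} = 9,  s_{19} = 4,  s_{20} = 8,  s_{21} = 20,  s_{22} = 21,  s_{23} = 12,  s_{24} = 6.
Since (s_{23}, s_{24}) = (s_1, s_2) = (12, 6) (two consecutive terms determine the rest), the sequence is periodic with period 22.
So s_{70} = s_{1 + ((70-1) mod 22)} = s_4 = 14.

14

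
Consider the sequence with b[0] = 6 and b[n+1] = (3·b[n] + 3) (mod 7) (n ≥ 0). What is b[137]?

We have b[0] = 6, b[1] = 0, b[2] = 3, b[3] = 5, b[4] = 4, b[5] = 1, b[6] = 6.
Since b[6] = b[0] = 6, the sequence is periodic with period 6.
(137 - 0) mod 6 = 5, so b[137] = b[5] = 1.

1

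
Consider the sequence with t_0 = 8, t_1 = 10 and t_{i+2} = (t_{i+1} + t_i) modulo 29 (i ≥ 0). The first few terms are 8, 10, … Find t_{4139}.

15

t_0 = 8,  t_1 = 10,  t_2 = 18,  t_3 = 28,  t_4 = 17,  t_5 = 16,  t_6 = 4,  t_7 = 20,  t_8 = 24,  t_9 = 15,  t_{10} = 10,  t_{11} = 25,  t_{12} = 6,  t_{13} = 2,  t_{14} = 8,  t_{15} = 10.
Since (t_{14}, t_{15}) = (t_0, t_1) = (8, 10) (two consecutive terms determine the rest), the sequence is periodic with period 14.
So t_{4139} = t_{0 + ((4139-0) mod 14)} = t_9 = 15.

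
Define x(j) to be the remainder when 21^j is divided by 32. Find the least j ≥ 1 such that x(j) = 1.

We have x(0) = 1, x(1) = 21, x(2) = 25, x(3) = 13, x(4) = 17, x(5) = 5, x(6) = 9, x(7) = 29, x(8) = 1.
Since x(8) = x(0) = 1, the sequence is periodic with period 8.
The value 1 next appears (with j ≥ 1) at x(8).

8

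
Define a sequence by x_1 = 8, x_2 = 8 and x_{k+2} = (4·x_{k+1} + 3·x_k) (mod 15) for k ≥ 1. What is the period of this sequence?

24

Listing terms: x_1 = 8, x_2 = 8, x_3 = 11, x_4 = 8, x_5 = 5, x_6 = 14, x_7 = 11, x_8 = 11, x_9 = 2, x_{10} = 11, x_{11} = 5, x_{12} = 8, x_{13} = 2, x_{14} = 2, x_{15} = 14, x_{16} = 2, x_{17} = 5, x_{18} = 11, x_{19} = 14, x_{20} = 14, x_{21} = 8, x_{22} = 14, x_{23} = 5, x_{24} = 2, x_{25} = 8, x_{26} = 8.
The sequence repeats with period 24.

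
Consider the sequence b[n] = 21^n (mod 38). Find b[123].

Computing terms: b[0] = 1,  b[1] = 21,  b[2] = 23,  b[3] = 27,  b[4] = 35,  b[5] = 13,  b[6] = 7,  b[7] = 33,  b[8] = 9,  b[9] = 37,  b[10] = 17,  b[11] = 15,  b[12] = 11,  b[13] = 3,  b[14] = 25,  b[15] = 31,  b[16] = 5,  b[17] = 29,  b[18] = 1.
Since b[18] = b[0] = 1, the sequence is periodic with period 18.
So b[123] = b[0 + ((123-0) mod 18)] = b[15] = 31.

31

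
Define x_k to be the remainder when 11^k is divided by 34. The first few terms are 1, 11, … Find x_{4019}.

5

Listing terms: x_0 = 1; x_1 = 11; x_2 = 19; x_3 = 5; x_4 = 21; x_5 = 27; x_6 = 25; x_7 = 3; x_8 = 33; x_9 = 23; x_{10} = 15; x_{11} = 29; x_{12} = 13; x_{13} = 7; x_{14} = 9; x_{15} = 31; x_{16} = 1.
The sequence repeats with period 16.
(4019 - 0) mod 16 = 3, so x_{4019} = x_3 = 5.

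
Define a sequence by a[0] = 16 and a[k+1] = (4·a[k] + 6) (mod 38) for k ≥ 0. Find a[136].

a[0] = 16, a[1] = 32, a[2] = 20, a[3] = 10, a[4] = 8, a[5] = 0, a[6] = 6, a[7] = 30, a[8] = 12, a[9] = 16.
Since a[9] = a[0] = 16, the sequence is periodic with period 9.
(136 - 0) mod 9 = 1, so a[136] = a[1] = 32.

32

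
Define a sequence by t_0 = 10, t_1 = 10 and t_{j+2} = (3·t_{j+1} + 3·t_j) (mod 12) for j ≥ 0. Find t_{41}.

0

We have t_0 = 10, t_1 = 10, t_2 = 0, t_3 = 6, t_4 = 6, t_5 = 0, t_6 = 6.
Since (t_5, t_6) = (t_2, t_3) = (0, 6) (two consecutive terms determine the rest), the sequence is eventually periodic: after a pre-period of length 2 it cycles with period 3.
For j ≥ 2, t_j depends only on (j - 2) mod 3. (41 - 2) mod 3 = 0, so t_{41} = t_2 = 0.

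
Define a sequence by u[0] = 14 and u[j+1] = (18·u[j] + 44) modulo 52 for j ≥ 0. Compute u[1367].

20

Computing terms: u[0] = 14; u[1] = 36; u[2] = 16; u[3] = 20; u[4] = 40; u[5] = 36.
Since u[5] = u[1] = 36, the sequence is eventually periodic: after a pre-period of length 1 it cycles with period 4.
For j ≥ 1, u[j] depends only on (j - 1) mod 4. (1367 - 1) mod 4 = 2, so u[1367] = u[3] = 20.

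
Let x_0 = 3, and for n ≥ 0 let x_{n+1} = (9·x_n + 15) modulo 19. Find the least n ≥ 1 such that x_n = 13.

2

x_0 = 3, x_1 = 4, x_2 = 13, x_3 = 18, x_4 = 6, x_5 = 12, x_6 = 9, x_7 = 1, x_8 = 5, x_9 = 3.
The sequence repeats with period 9.
The value 13 first appears (with n ≥ 1) at x_2.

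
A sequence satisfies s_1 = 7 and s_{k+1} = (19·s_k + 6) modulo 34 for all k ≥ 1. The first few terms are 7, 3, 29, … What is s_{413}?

Listing terms: s_1 = 7, s_2 = 3, s_3 = 29, s_4 = 13, s_5 = 15, s_6 = 19, s_7 = 27, s_8 = 9, s_9 = 7.
Since s_9 = s_1 = 7, the sequence is periodic with period 8.
So s_{413} = s_{1 + ((413-1) mod 8)} = s_5 = 15.

15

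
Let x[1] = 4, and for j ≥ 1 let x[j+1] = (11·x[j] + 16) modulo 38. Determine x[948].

30

We have x[1] = 4,  x[2] = 22,  x[3] = 30,  x[4] = 4.
The sequence repeats with period 3.
(948 - 1) mod 3 = 2, so x[948] = x[3] = 30.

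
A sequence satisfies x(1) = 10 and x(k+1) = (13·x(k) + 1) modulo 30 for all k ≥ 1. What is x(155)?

x(1) = 10, x(2) = 11, x(3) = 24, x(4) = 13, x(5) = 20, x(6) = 21, x(7) = 4, x(8) = 23, x(9) = 0, x(10) = 1, x(11) = 14, x(12) = 3, x(13) = 10.
Since x(13) = x(1) = 10, the sequence is periodic with period 12.
(155 - 1) mod 12 = 10, so x(155) = x(11) = 14.

14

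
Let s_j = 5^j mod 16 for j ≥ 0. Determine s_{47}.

Listing terms: s_0 = 1,  s_1 = 5,  s_2 = 9,  s_3 = 13,  s_4 = 1.
Since s_4 = s_0 = 1, the sequence is periodic with period 4.
So s_{47} = s_{0 + ((47-0) mod 4)} = s_3 = 13.

13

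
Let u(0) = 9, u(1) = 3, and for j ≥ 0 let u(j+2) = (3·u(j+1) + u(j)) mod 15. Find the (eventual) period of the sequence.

u(0) = 9,  u(1) = 3,  u(2) = 3,  u(3) = 12,  u(4) = 9,  u(5) = 9,  u(6) = 6,  u(7) = 12,  u(8) = 12,  u(9) = 3,  u(10) = 6,  u(11) = 6,  u(12) = 9,  u(13) = 3.
The sequence repeats with period 12.

12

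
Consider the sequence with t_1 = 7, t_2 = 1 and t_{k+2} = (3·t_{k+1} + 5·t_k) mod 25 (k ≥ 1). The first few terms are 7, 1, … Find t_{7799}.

8

Listing terms: t_1 = 7; t_2 = 1; t_3 = 13; t_4 = 19; t_5 = 22; t_6 = 11; t_7 = 18; t_8 = 9; t_9 = 17; t_{10} = 21; t_{11} = 23; t_{12} = 24; t_{13} = 12; t_{14} = 6; t_{15} = 3; t_{16} = 14; t_{17} = 7; t_{18} = 16; t_{19} = 8; t_{20} = 4; t_{21} = 2; t_{22} = 1; t_{23} = 13.
Since (t_{22}, t_{23}) = (t_2, t_3) = (1, 13) (two consecutive terms determine the rest), the sequence is eventually periodic: after a pre-period of length 1 it cycles with period 20.
For k ≥ 2, t_k depends only on (k - 2) mod 20. (7799 - 2) mod 20 = 17, so t_{7799} = t_{19} = 8.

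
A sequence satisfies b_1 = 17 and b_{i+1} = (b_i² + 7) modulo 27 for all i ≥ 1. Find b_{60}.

b_1 = 17,  b_2 = 26,  b_3 = 8,  b_4 = 17.
Since b_4 = b_1 = 17, the sequence is periodic with period 3.
(60 - 1) mod 3 = 2, so b_{60} = b_3 = 8.

8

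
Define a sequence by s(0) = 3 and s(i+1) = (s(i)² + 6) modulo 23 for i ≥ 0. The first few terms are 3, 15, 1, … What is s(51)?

Computing terms: s(0) = 3, s(1) = 15, s(2) = 1, s(3) = 7, s(4) = 9, s(5) = 18, s(6) = 8, s(7) = 1.
Since s(7) = s(2) = 1, the sequence is eventually periodic: after a pre-period of length 2 it cycles with period 5.
For i ≥ 2, s(i) depends only on (i - 2) mod 5. (51 - 2) mod 5 = 4, so s(51) = s(6) = 8.

8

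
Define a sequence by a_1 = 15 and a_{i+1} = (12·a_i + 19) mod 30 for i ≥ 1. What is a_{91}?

Computing terms: a_1 = 15; a_2 = 19; a_3 = 7; a_4 = 13; a_5 = 25; a_6 = 19.
Since a_6 = a_2 = 19, the sequence is eventually periodic: after a pre-period of length 1 it cycles with period 4.
For i ≥ 2, a_i depends only on (i - 2) mod 4. (91 - 2) mod 4 = 1, so a_{91} = a_3 = 7.

7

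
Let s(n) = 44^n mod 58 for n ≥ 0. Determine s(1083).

Listing terms: s(0) = 1, s(1) = 44, s(2) = 22, s(3) = 40, s(4) = 20, s(5) = 10, s(6) = 34, s(7) = 46, s(8) = 52, s(9) = 26, s(10) = 42, s(11) = 50, s(12) = 54, s(13) = 56, s(14) = 28, s(15) = 14, s(16) = 36, s(17) = 18, s(18) = 38, s(19) = 48, s(20) = 24, s(21) = 12, s(22) = 6, s(23) = 32, s(24) = 16, s(25) = 8, s(26) = 4, s(27) = 2, s(28) = 30, s(29) = 44.
Since s(29) = s(1) = 44, the sequence is eventually periodic: after a pre-period of length 1 it cycles with period 28.
For n ≥ 1, s(n) depends only on (n - 1) mod 28. (1083 - 1) mod 28 = 18, so s(1083) = s(19) = 48.

48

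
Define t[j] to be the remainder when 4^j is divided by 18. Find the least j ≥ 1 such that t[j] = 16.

2

Computing terms: t[0] = 1; t[1] = 4; t[2] = 16; t[3] = 10; t[4] = 4.
Since t[4] = t[1] = 4, the sequence is eventually periodic: after a pre-period of length 1 it cycles with period 3.
The value 16 first appears (with j ≥ 1) at t[2].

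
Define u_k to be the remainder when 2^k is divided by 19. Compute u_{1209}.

8

Listing terms: u_0 = 1; u_1 = 2; u_2 = 4; u_3 = 8; u_4 = 16; u_5 = 13; u_6 = 7; u_7 = 14; u_8 = 9; u_9 = 18; u_{10} = 17; u_{11} = 15; u_{12} = 11; u_{13} = 3; u_{14} = 6; u_{15} = 12; u_{16} = 5; u_{17} = 10; u_{18} = 1.
The sequence repeats with period 18.
(1209 - 0) mod 18 = 3, so u_{1209} = u_3 = 8.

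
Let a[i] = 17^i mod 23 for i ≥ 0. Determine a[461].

19

Computing terms: a[0] = 1; a[1] = 17; a[2] = 13; a[3] = 14; a[4] = 8; a[5] = 21; a[6] = 12; a[7] = 20; a[8] = 18; a[9] = 7; a[10] = 4; a[11] = 22; a[12] = 6; a[13] = 10; a[14] = 9; a[15] = 15; a[16] = 2; a[17] = 11; a[18] = 3; a[19] = 5; a[20] = 16; a[21] = 19; a[22] = 1.
The sequence repeats with period 22.
So a[461] = a[0 + ((461-0) mod 22)] = a[21] = 19.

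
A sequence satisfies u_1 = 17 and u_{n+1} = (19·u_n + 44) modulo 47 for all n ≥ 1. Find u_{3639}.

12

Computing terms: u_1 = 17; u_2 = 38; u_3 = 14; u_4 = 28; u_5 = 12; u_6 = 37; u_7 = 42; u_8 = 43; u_9 = 15; u_{10} = 0; u_{11} = 44; u_{12} = 34; u_{13} = 32; u_{14} = 41; u_{15} = 24; u_{16} = 30; u_{17} = 3; u_{18} = 7; u_{19} = 36; u_{20} = 23; u_{21} = 11; u_{22} = 18; u_{23} = 10; u_{24} = 46; u_{25} = 25; u_{26} = 2; u_{27} = 35; u_{28} = 4; u_{29} = 26; u_{30} = 21; u_{31} = 20; u_{32} = 1; u_{33} = 16; u_{34} = 19; u_{35} = 29; u_{36} = 31; u_{37} = 22; u_{38} = 39; u_{39} = 33; u_{40} = 13; u_{41} = 9; u_{42} = 27; u_{43} = 40; u_{44} = 5; u_{45} = 45; u_{46} = 6; u_{47} = 17.
The sequence repeats with period 46.
So u_{3639} = u_{1 + ((3639-1) mod 46)} = u_5 = 12.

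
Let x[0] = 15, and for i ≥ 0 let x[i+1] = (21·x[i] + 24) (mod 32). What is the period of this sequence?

8

We have x[0] = 15,  x[1] = 19,  x[2] = 7,  x[3] = 11,  x[4] = 31,  x[5] = 3,  x[6] = 23,  x[7] = 27,  x[8] = 15.
The sequence repeats with period 8.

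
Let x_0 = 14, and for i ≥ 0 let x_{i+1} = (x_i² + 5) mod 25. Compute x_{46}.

We have x_0 = 14; x_1 = 1; x_2 = 6; x_3 = 16; x_4 = 11; x_5 = 1.
Since x_5 = x_1 = 1, the sequence is eventually periodic: after a pre-period of length 1 it cycles with period 4.
For i ≥ 1, x_i depends only on (i - 1) mod 4. (46 - 1) mod 4 = 1, so x_{46} = x_2 = 6.

6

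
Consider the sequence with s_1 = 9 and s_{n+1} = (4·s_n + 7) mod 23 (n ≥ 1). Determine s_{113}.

18

Computing terms: s_1 = 9,  s_2 = 20,  s_3 = 18,  s_4 = 10,  s_5 = 1,  s_6 = 11,  s_7 = 5,  s_8 = 4,  s_9 = 0,  s_{10} = 7,  s_{11} = 12,  s_{12} = 9.
The sequence repeats with period 11.
(113 - 1) mod 11 = 2, so s_{113} = s_3 = 18.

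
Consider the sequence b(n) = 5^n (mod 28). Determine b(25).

Listing terms: b(0) = 1, b(1) = 5, b(2) = 25, b(3) = 13, b(4) = 9, b(5) = 17, b(6) = 1.
Since b(6) = b(0) = 1, the sequence is periodic with period 6.
So b(25) = b(0 + ((25-0) mod 6)) = b(1) = 5.

5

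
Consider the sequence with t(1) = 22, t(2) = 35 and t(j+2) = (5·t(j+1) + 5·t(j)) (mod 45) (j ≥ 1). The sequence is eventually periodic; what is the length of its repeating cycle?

9

Computing terms: t(1) = 22; t(2) = 35; t(3) = 15; t(4) = 25; t(5) = 20; t(6) = 0; t(7) = 10; t(8) = 5; t(9) = 30; t(10) = 40; t(11) = 35; t(12) = 15.
Since (t(11), t(12)) = (t(2), t(3)) = (35, 15) (two consecutive terms determine the rest), the sequence is eventually periodic: after a pre-period of length 1 it cycles with period 9.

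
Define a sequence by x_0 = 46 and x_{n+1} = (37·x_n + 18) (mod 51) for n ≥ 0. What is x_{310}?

34

Computing terms: x_0 = 46,  x_1 = 37,  x_2 = 10,  x_3 = 31,  x_4 = 43,  x_5 = 28,  x_6 = 34,  x_7 = 1,  x_8 = 4,  x_9 = 13,  x_{10} = 40,  x_{11} = 19,  x_{12} = 7,  x_{13} = 22,  x_{14} = 16,  x_{15} = 49,  x_{16} = 46.
Since x_{16} = x_0 = 46, the sequence is periodic with period 16.
So x_{310} = x_{0 + ((310-0) mod 16)} = x_6 = 34.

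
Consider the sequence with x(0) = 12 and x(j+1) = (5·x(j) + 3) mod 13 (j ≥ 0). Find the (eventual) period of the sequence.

4

We have x(0) = 12; x(1) = 11; x(2) = 6; x(3) = 7; x(4) = 12.
The sequence repeats with period 4.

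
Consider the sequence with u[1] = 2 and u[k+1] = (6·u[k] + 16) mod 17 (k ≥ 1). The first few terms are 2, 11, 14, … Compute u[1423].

We have u[1] = 2, u[2] = 11, u[3] = 14, u[4] = 15, u[5] = 4, u[6] = 6, u[7] = 1, u[8] = 5, u[9] = 12, u[10] = 3, u[11] = 0, u[12] = 16, u[13] = 10, u[14] = 8, u[15] = 13, u[16] = 9, u[17] = 2.
The sequence repeats with period 16.
(1423 - 1) mod 16 = 14, so u[1423] = u[15] = 13.

13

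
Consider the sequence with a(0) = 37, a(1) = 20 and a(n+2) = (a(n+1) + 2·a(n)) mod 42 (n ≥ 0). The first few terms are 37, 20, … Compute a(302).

Computing terms: a(0) = 37; a(1) = 20; a(2) = 10; a(3) = 8; a(4) = 28; a(5) = 2; a(6) = 16; a(7) = 20; a(8) = 10.
Since (a(7), a(8)) = (a(1), a(2)) = (20, 10) (two consecutive terms determine the rest), the sequence is eventually periodic: after a pre-period of length 1 it cycles with period 6.
For n ≥ 1, a(n) depends only on (n - 1) mod 6. (302 - 1) mod 6 = 1, so a(302) = a(2) = 10.

10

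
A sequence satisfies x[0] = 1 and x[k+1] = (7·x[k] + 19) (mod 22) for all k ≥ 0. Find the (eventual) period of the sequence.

x[0] = 1,  x[1] = 4,  x[2] = 3,  x[3] = 18,  x[4] = 13,  x[5] = 0,  x[6] = 19,  x[7] = 20,  x[8] = 5,  x[9] = 10,  x[10] = 1.
The sequence repeats with period 10.

10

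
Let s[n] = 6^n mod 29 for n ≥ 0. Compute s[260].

23

Computing terms: s[0] = 1,  s[1] = 6,  s[2] = 7,  s[3] = 13,  s[4] = 20,  s[5] = 4,  s[6] = 24,  s[7] = 28,  s[8] = 23,  s[9] = 22,  s[10] = 16,  s[11] = 9,  s[12] = 25,  s[13] = 5,  s[14] = 1.
The sequence repeats with period 14.
(260 - 0) mod 14 = 8, so s[260] = s[8] = 23.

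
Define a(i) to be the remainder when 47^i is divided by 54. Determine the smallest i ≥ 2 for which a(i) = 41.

5

Listing terms: a(1) = 47; a(2) = 49; a(3) = 35; a(4) = 25; a(5) = 41; a(6) = 37; a(7) = 11; a(8) = 31; a(9) = 53; a(10) = 7; a(11) = 5; a(12) = 19; a(13) = 29; a(14) = 13; a(15) = 17; a(16) = 43; a(17) = 23; a(18) = 1; a(19) = 47.
Since a(19) = a(1) = 47, the sequence is periodic with period 18.
The value 41 first appears (with i ≥ 2) at a(5).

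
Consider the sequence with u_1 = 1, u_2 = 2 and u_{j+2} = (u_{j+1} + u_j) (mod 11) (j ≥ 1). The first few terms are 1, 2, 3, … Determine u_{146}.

2

u_1 = 1,  u_2 = 2,  u_3 = 3,  u_4 = 5,  u_5 = 8,  u_6 = 2,  u_7 = 10,  u_8 = 1,  u_9 = 0,  u_{10} = 1,  u_{11} = 1,  u_{12} = 2.
Since (u_{11}, u_{12}) = (u_1, u_2) = (1, 2) (two consecutive terms determine the rest), the sequence is periodic with period 10.
(146 - 1) mod 10 = 5, so u_{146} = u_6 = 2.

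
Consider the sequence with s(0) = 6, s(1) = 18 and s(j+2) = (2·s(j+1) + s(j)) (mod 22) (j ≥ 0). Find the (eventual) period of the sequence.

Computing terms: s(0) = 6, s(1) = 18, s(2) = 20, s(3) = 14, s(4) = 4, s(5) = 0, s(6) = 4, s(7) = 8, s(8) = 20, s(9) = 4, s(10) = 6, s(11) = 16, s(12) = 16, s(13) = 4, s(14) = 2, s(15) = 8, s(16) = 18, s(17) = 0, s(18) = 18, s(19) = 14, s(20) = 2, s(21) = 18, s(22) = 16, s(23) = 6, s(24) = 6, s(25) = 18.
Since (s(24), s(25)) = (s(0), s(1)) = (6, 18) (two consecutive terms determine the rest), the sequence is periodic with period 24.

24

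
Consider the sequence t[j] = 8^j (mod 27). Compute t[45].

t[0] = 1; t[1] = 8; t[2] = 10; t[3] = 26; t[4] = 19; t[5] = 17; t[6] = 1.
Since t[6] = t[0] = 1, the sequence is periodic with period 6.
(45 - 0) mod 6 = 3, so t[45] = t[3] = 26.

26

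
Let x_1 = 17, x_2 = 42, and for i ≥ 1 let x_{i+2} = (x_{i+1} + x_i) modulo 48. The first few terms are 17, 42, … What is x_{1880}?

10

Listing terms: x_1 = 17,  x_2 = 42,  x_3 = 11,  x_4 = 5,  x_5 = 16,  x_6 = 21,  x_7 = 37,  x_8 = 10,  x_9 = 47,  x_{10} = 9,  x_{11} = 8,  x_{12} = 17,  x_{13} = 25,  x_{14} = 42,  x_{15} = 19,  x_{16} = 13,  x_{17} = 32,  x_{18} = 45,  x_{19} = 29,  x_{20} = 26,  x_{21} = 7,  x_{22} = 33,  x_{23} = 40,  x_{24} = 25,  x_{25} = 17,  x_{26} = 42.
Since (x_{25}, x_{26}) = (x_1, x_2) = (17, 42) (two consecutive terms determine the rest), the sequence is periodic with period 24.
(1880 - 1) mod 24 = 7, so x_{1880} = x_8 = 10.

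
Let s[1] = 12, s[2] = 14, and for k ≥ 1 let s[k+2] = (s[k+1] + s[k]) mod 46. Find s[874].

38

We have s[1] = 12, s[2] = 14, s[3] = 26, s[4] = 40, s[5] = 20, s[6] = 14, s[7] = 34, s[8] = 2, s[9] = 36, s[10] = 38, s[11] = 28, s[12] = 20, s[13] = 2, s[14] = 22, s[15] = 24, s[16] = 0, s[17] = 24, s[18] = 24, s[19] = 2, s[20] = 26, s[21] = 28, s[22] = 8, s[23] = 36, s[24] = 44, s[25] = 34, s[26] = 32, s[27] = 20, s[28] = 6, s[29] = 26, s[30] = 32, s[31] = 12, s[32] = 44, s[33] = 10, s[34] = 8, s[35] = 18, s[36] = 26, s[37] = 44, s[38] = 24, s[39] = 22, s[40] = 0, s[41] = 22, s[42] = 22, s[43] = 44, s[44] = 20, s[45] = 18, s[46] = 38, s[47] = 10, s[48] = 2, s[49] = 12, s[50] = 14.
Since (s[49], s[50]) = (s[1], s[2]) = (12, 14) (two consecutive terms determine the rest), the sequence is periodic with period 48.
So s[874] = s[1 + ((874-1) mod 48)] = s[10] = 38.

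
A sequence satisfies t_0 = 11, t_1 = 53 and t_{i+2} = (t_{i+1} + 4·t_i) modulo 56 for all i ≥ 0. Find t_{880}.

Computing terms: t_0 = 11, t_1 = 53, t_2 = 41, t_3 = 29, t_4 = 25, t_5 = 29, t_6 = 17, t_7 = 21, t_8 = 33, t_9 = 5, t_{10} = 25, t_{11} = 45, t_{12} = 33, t_{13} = 45, t_{14} = 9, t_{15} = 21, t_{16} = 1, t_{17} = 29, t_{18} = 33, t_{19} = 37, t_{20} = 1, t_{21} = 37, t_{22} = 41, t_{23} = 21, t_{24} = 17, t_{25} = 45, t_{26} = 1, t_{27} = 13, t_{28} = 17, t_{29} = 13, t_{30} = 25, t_{31} = 21, t_{32} = 9, t_{33} = 37, t_{34} = 17, t_{35} = 53, t_{36} = 9, t_{37} = 53, t_{38} = 33, t_{39} = 21, t_{40} = 41, t_{41} = 13, t_{42} = 9, t_{43} = 5, t_{44} = 41, t_{45} = 5, t_{46} = 1, t_{47} = 21, t_{48} = 25, t_{49} = 53, t_{50} = 41.
Since (t_{49}, t_{50}) = (t_1, t_2) = (53, 41) (two consecutive terms determine the rest), the sequence is eventually periodic: after a pre-period of length 1 it cycles with period 48.
For i ≥ 1, t_i depends only on (i - 1) mod 48. (880 - 1) mod 48 = 15, so t_{880} = t_{16} = 1.

1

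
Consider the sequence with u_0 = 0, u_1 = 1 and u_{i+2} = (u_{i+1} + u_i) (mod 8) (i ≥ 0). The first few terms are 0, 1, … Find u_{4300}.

Computing terms: u_0 = 0, u_1 = 1, u_2 = 1, u_3 = 2, u_4 = 3, u_5 = 5, u_6 = 0, u_7 = 5, u_8 = 5, u_9 = 2, u_{10} = 7, u_{11} = 1, u_{12} = 0, u_{13} = 1.
Since (u_{12}, u_{13}) = (u_0, u_1) = (0, 1) (two consecutive terms determine the rest), the sequence is periodic with period 12.
(4300 - 0) mod 12 = 4, so u_{4300} = u_4 = 3.

3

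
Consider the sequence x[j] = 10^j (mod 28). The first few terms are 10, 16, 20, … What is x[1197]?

Computing terms: x[1] = 10, x[2] = 16, x[3] = 20, x[4] = 4, x[5] = 12, x[6] = 8, x[7] = 24, x[8] = 16.
Since x[8] = x[2] = 16, the sequence is eventually periodic: after a pre-period of length 1 it cycles with period 6.
For j ≥ 2, x[j] depends only on (j - 2) mod 6. (1197 - 2) mod 6 = 1, so x[1197] = x[3] = 20.

20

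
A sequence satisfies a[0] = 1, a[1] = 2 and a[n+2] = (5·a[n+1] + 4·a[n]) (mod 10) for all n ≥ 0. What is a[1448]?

6

a[0] = 1, a[1] = 2, a[2] = 4, a[3] = 8, a[4] = 6, a[5] = 2, a[6] = 4.
Since (a[5], a[6]) = (a[1], a[2]) = (2, 4) (two consecutive terms determine the rest), the sequence is eventually periodic: after a pre-period of length 1 it cycles with period 4.
For n ≥ 1, a[n] depends only on (n - 1) mod 4. (1448 - 1) mod 4 = 3, so a[1448] = a[4] = 6.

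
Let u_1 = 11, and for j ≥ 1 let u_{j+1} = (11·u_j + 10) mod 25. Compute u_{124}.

u_1 = 11; u_2 = 6; u_3 = 1; u_4 = 21; u_5 = 16; u_6 = 11.
The sequence repeats with period 5.
So u_{124} = u_{1 + ((124-1) mod 5)} = u_4 = 21.

21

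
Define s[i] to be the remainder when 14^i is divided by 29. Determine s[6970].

4

Listing terms: s[1] = 14, s[2] = 22, s[3] = 18, s[4] = 20, s[5] = 19, s[6] = 5, s[7] = 12, s[8] = 23, s[9] = 3, s[10] = 13, s[11] = 8, s[12] = 25, s[13] = 2, s[14] = 28, s[15] = 15, s[16] = 7, s[17] = 11, s[18] = 9, s[19] = 10, s[20] = 24, s[21] = 17, s[22] = 6, s[23] = 26, s[24] = 16, s[25] = 21, s[26] = 4, s[27] = 27, s[28] = 1, s[29] = 14.
The sequence repeats with period 28.
(6970 - 1) mod 28 = 25, so s[6970] = s[26] = 4.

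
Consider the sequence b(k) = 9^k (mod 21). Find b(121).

9

b(0) = 1; b(1) = 9; b(2) = 18; b(3) = 15; b(4) = 9.
Since b(4) = b(1) = 9, the sequence is eventually periodic: after a pre-period of length 1 it cycles with period 3.
For k ≥ 1, b(k) depends only on (k - 1) mod 3. (121 - 1) mod 3 = 0, so b(121) = b(1) = 9.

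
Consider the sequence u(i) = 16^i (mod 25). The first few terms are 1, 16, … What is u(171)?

Computing terms: u(0) = 1,  u(1) = 16,  u(2) = 6,  u(3) = 21,  u(4) = 11,  u(5) = 1.
The sequence repeats with period 5.
So u(171) = u(0 + ((171-0) mod 5)) = u(1) = 16.

16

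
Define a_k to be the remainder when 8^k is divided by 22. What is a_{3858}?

16

We have a_1 = 8,  a_2 = 20,  a_3 = 6,  a_4 = 4,  a_5 = 10,  a_6 = 14,  a_7 = 2,  a_8 = 16,  a_9 = 18,  a_{10} = 12,  a_{11} = 8.
The sequence repeats with period 10.
So a_{3858} = a_{1 + ((3858-1) mod 10)} = a_8 = 16.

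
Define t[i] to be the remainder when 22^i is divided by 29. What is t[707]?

Computing terms: t[1] = 22; t[2] = 20; t[3] = 5; t[4] = 23; t[5] = 13; t[6] = 25; t[7] = 28; t[8] = 7; t[9] = 9; t[10] = 24; t[11] = 6; t[12] = 16; t[13] = 4; t[14] = 1; t[15] = 22.
Since t[15] = t[1] = 22, the sequence is periodic with period 14.
(707 - 1) mod 14 = 6, so t[707] = t[7] = 28.

28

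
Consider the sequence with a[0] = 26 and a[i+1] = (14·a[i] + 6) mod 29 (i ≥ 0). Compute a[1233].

a[0] = 26,  a[1] = 22,  a[2] = 24,  a[3] = 23,  a[4] = 9,  a[5] = 16,  a[6] = 27,  a[7] = 7,  a[8] = 17,  a[9] = 12,  a[10] = 0,  a[11] = 6,  a[12] = 3,  a[13] = 19,  a[14] = 11,  a[15] = 15,  a[16] = 13,  a[17] = 14,  a[18] = 28,  a[19] = 21,  a[20] = 10,  a[21] = 1,  a[22] = 20,  a[23] = 25,  a[24] = 8,  a[25] = 2,  a[26] = 5,  a[27] = 18,  a[28] = 26.
Since a[28] = a[0] = 26, the sequence is periodic with period 28.
(1233 - 0) mod 28 = 1, so a[1233] = a[1] = 22.

22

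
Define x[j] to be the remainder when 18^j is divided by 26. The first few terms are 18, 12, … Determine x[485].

Computing terms: x[1] = 18,  x[2] = 12,  x[3] = 8,  x[4] = 14,  x[5] = 18.
Since x[5] = x[1] = 18, the sequence is periodic with period 4.
So x[485] = x[1 + ((485-1) mod 4)] = x[1] = 18.

18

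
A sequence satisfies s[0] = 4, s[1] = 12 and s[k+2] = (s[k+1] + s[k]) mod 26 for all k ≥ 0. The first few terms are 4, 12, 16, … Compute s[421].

12

Listing terms: s[0] = 4; s[1] = 12; s[2] = 16; s[3] = 2; s[4] = 18; s[5] = 20; s[6] = 12; s[7] = 6; s[8] = 18; s[9] = 24; s[10] = 16; s[11] = 14; s[12] = 4; s[13] = 18; s[14] = 22; s[15] = 14; s[16] = 10; s[17] = 24; s[18] = 8; s[19] = 6; s[20] = 14; s[21] = 20; s[22] = 8; s[23] = 2; s[24] = 10; s[25] = 12; s[26] = 22; s[27] = 8; s[28] = 4; s[29] = 12.
Since (s[28], s[29]) = (s[0], s[1]) = (4, 12) (two consecutive terms determine the rest), the sequence is periodic with period 28.
(421 - 0) mod 28 = 1, so s[421] = s[1] = 12.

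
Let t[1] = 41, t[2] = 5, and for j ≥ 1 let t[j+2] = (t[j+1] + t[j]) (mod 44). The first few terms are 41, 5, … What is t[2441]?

Computing terms: t[1] = 41,  t[2] = 5,  t[3] = 2,  t[4] = 7,  t[5] = 9,  t[6] = 16,  t[7] = 25,  t[8] = 41,  t[9] = 22,  t[10] = 19,  t[11] = 41,  t[12] = 16,  t[13] = 13,  t[14] = 29,  t[15] = 42,  t[16] = 27,  t[17] = 25,  t[18] = 8,  t[19] = 33,  t[20] = 41,  t[21] = 30,  t[22] = 27,  t[23] = 13,  t[24] = 40,  t[25] = 9,  t[26] = 5,  t[27] = 14,  t[28] = 19,  t[29] = 33,  t[30] = 8,  t[31] = 41,  t[32] = 5.
Since (t[31], t[32]) = (t[1], t[2]) = (41, 5) (two consecutive terms determine the rest), the sequence is periodic with period 30.
(2441 - 1) mod 30 = 10, so t[2441] = t[11] = 41.

41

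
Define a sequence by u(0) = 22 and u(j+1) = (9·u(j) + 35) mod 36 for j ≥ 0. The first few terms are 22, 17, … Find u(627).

Listing terms: u(0) = 22,  u(1) = 17,  u(2) = 8,  u(3) = 35,  u(4) = 26,  u(5) = 17.
Since u(5) = u(1) = 17, the sequence is eventually periodic: after a pre-period of length 1 it cycles with period 4.
For j ≥ 1, u(j) depends only on (j - 1) mod 4. (627 - 1) mod 4 = 2, so u(627) = u(3) = 35.

35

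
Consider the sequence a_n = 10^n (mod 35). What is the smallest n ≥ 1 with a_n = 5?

Computing terms: a_0 = 1; a_1 = 10; a_2 = 30; a_3 = 20; a_4 = 25; a_5 = 5; a_6 = 15; a_7 = 10.
Since a_7 = a_1 = 10, the sequence is eventually periodic: after a pre-period of length 1 it cycles with period 6.
The value 5 first appears (with n ≥ 1) at a_5.

5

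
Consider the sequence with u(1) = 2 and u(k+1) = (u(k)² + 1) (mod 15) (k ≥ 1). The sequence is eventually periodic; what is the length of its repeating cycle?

Listing terms: u(1) = 2,  u(2) = 5,  u(3) = 11,  u(4) = 2.
The sequence repeats with period 3.

3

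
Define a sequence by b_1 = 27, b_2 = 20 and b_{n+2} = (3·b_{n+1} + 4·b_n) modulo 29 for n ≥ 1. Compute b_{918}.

We have b_1 = 27,  b_2 = 20,  b_3 = 23,  b_4 = 4,  b_5 = 17,  b_6 = 9,  b_7 = 8,  b_8 = 2,  b_9 = 9,  b_{10} = 6,  b_{11} = 25,  b_{12} = 12,  b_{13} = 20,  b_{14} = 21,  b_{15} = 27,  b_{16} = 20.
The sequence repeats with period 14.
So b_{918} = b_{1 + ((918-1) mod 14)} = b_8 = 2.

2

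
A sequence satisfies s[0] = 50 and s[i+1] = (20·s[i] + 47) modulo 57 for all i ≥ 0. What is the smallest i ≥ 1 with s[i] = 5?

s[0] = 50, s[1] = 21, s[2] = 11, s[3] = 39, s[4] = 29, s[5] = 0, s[6] = 47, s[7] = 18, s[8] = 8, s[9] = 36, s[10] = 26, s[11] = 54, s[12] = 44, s[13] = 15, s[14] = 5, s[15] = 33, s[16] = 23, s[17] = 51, s[18] = 41, s[19] = 12, s[20] = 2, s[21] = 30, s[22] = 20, s[23] = 48, s[24] = 38, s[25] = 9, s[26] = 56, s[27] = 27, s[28] = 17, s[29] = 45, s[30] = 35, s[31] = 6, s[32] = 53, s[33] = 24, s[34] = 14, s[35] = 42, s[36] = 32, s[37] = 3, s[38] = 50.
The sequence repeats with period 38.
The value 5 first appears (with i ≥ 1) at s[14].

14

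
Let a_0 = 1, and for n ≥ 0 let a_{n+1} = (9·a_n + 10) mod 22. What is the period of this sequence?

Listing terms: a_0 = 1, a_1 = 19, a_2 = 5, a_3 = 11, a_4 = 21, a_5 = 1.
Since a_5 = a_0 = 1, the sequence is periodic with period 5.

5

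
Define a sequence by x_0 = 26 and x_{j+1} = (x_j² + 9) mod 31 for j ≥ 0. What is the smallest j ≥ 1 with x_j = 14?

6

x_0 = 26,  x_1 = 3,  x_2 = 18,  x_3 = 23,  x_4 = 11,  x_5 = 6,  x_6 = 14,  x_7 = 19,  x_8 = 29,  x_9 = 13,  x_{10} = 23.
Since x_{10} = x_3 = 23, the sequence is eventually periodic: after a pre-period of length 3 it cycles with period 7.
The value 14 first appears (with j ≥ 1) at x_6.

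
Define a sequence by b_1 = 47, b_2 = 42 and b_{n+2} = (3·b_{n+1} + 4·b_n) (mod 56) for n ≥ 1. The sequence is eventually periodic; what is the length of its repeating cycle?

Computing terms: b_1 = 47; b_2 = 42; b_3 = 34; b_4 = 46; b_5 = 50; b_6 = 54; b_7 = 26; b_8 = 14; b_9 = 34; b_{10} = 46.
Since (b_9, b_{10}) = (b_3, b_4) = (34, 46) (two consecutive terms determine the rest), the sequence is eventually periodic: after a pre-period of length 2 it cycles with period 6.

6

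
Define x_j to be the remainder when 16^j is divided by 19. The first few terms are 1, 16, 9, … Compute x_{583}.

17

Listing terms: x_0 = 1; x_1 = 16; x_2 = 9; x_3 = 11; x_4 = 5; x_5 = 4; x_6 = 7; x_7 = 17; x_8 = 6; x_9 = 1.
Since x_9 = x_0 = 1, the sequence is periodic with period 9.
So x_{583} = x_{0 + ((583-0) mod 9)} = x_7 = 17.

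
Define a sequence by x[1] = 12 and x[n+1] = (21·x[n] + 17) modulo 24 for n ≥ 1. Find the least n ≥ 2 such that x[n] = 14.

x[1] = 12,  x[2] = 5,  x[3] = 2,  x[4] = 11,  x[5] = 8,  x[6] = 17,  x[7] = 14,  x[8] = 23,  x[9] = 20,  x[10] = 5.
Since x[10] = x[2] = 5, the sequence is eventually periodic: after a pre-period of length 1 it cycles with period 8.
The value 14 first appears (with n ≥ 2) at x[7].

7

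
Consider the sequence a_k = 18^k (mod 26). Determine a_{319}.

Listing terms: a_0 = 1, a_1 = 18, a_2 = 12, a_3 = 8, a_4 = 14, a_5 = 18.
Since a_5 = a_1 = 18, the sequence is eventually periodic: after a pre-period of length 1 it cycles with period 4.
For k ≥ 1, a_k depends only on (k - 1) mod 4. (319 - 1) mod 4 = 2, so a_{319} = a_3 = 8.

8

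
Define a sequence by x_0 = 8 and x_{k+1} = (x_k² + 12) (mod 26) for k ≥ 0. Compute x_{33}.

8

Listing terms: x_0 = 8, x_1 = 24, x_2 = 16, x_3 = 8.
The sequence repeats with period 3.
So x_{33} = x_{0 + ((33-0) mod 3)} = x_0 = 8.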